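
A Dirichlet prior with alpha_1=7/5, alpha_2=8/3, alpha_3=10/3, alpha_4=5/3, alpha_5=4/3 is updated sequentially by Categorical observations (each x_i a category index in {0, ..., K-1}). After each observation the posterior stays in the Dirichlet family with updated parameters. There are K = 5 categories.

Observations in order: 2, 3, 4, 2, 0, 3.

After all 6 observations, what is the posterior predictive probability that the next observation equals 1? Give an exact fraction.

20/123

obs 1: x=2 → posterior Dirichlet(7/5, 8/3, 13/3, 5/3, 4/3)
obs 2: x=3 → posterior Dirichlet(7/5, 8/3, 13/3, 8/3, 4/3)
obs 3: x=4 → posterior Dirichlet(7/5, 8/3, 13/3, 8/3, 7/3)
obs 4: x=2 → posterior Dirichlet(7/5, 8/3, 16/3, 8/3, 7/3)
obs 5: x=0 → posterior Dirichlet(12/5, 8/3, 16/3, 8/3, 7/3)
obs 6: x=3 → posterior Dirichlet(12/5, 8/3, 16/3, 11/3, 7/3)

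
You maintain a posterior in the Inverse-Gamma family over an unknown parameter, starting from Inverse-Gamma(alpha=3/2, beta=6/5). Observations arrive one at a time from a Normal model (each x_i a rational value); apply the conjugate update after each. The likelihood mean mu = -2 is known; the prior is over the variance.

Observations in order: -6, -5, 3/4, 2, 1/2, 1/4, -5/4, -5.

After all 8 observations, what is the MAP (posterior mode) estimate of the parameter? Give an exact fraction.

5747/1040

obs 1: x=-6 → posterior Inverse-Gamma(2, 46/5)
obs 2: x=-5 → posterior Inverse-Gamma(5/2, 137/10)
obs 3: x=3/4 → posterior Inverse-Gamma(3, 2797/160)
obs 4: x=2 → posterior Inverse-Gamma(7/2, 4077/160)
obs 5: x=1/2 → posterior Inverse-Gamma(4, 4577/160)
obs 6: x=1/4 → posterior Inverse-Gamma(9/2, 2491/80)
obs 7: x=-5/4 → posterior Inverse-Gamma(5, 5027/160)
obs 8: x=-5 → posterior Inverse-Gamma(11/2, 5747/160)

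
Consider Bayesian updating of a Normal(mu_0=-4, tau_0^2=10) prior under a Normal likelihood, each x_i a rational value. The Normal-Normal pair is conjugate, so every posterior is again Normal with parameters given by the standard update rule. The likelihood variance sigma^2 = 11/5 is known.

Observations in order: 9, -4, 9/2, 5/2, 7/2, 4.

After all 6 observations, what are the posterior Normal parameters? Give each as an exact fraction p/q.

mu_0=931/311, tau_0^2=110/311

obs 1: x=9 → posterior Normal(406/61, 110/61)
obs 2: x=-4 → posterior Normal(206/111, 110/111)
obs 3: x=9/2 → posterior Normal(431/161, 110/161)
obs 4: x=5/2 → posterior Normal(556/211, 110/211)
obs 5: x=7/2 → posterior Normal(731/261, 110/261)
obs 6: x=4 → posterior Normal(931/311, 110/311)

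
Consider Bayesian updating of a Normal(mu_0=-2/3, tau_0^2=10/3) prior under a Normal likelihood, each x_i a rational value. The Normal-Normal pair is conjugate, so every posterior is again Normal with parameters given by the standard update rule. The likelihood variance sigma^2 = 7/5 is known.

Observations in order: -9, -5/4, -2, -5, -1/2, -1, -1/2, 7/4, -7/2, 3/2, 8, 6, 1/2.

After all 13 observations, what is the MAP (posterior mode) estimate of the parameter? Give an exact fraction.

-24/61

obs 1: x=-9 → posterior Normal(-464/71, 70/71)
obs 2: x=-5/4 → posterior Normal(-1053/242, 70/121)
obs 3: x=-2 → posterior Normal(-1253/342, 70/171)
obs 4: x=-5 → posterior Normal(-1753/442, 70/221)
obs 5: x=-1/2 → posterior Normal(-1803/542, 70/271)
obs 6: x=-1 → posterior Normal(-1903/642, 70/321)
obs 7: x=-1/2 → posterior Normal(-279/106, 10/53)
obs 8: x=7/4 → posterior Normal(-889/421, 70/421)
obs 9: x=-7/2 → posterior Normal(-1064/471, 70/471)
obs 10: x=3/2 → posterior Normal(-989/521, 70/521)
obs 11: x=8 → posterior Normal(-589/571, 70/571)
obs 12: x=6 → posterior Normal(-289/621, 70/621)
obs 13: x=1/2 → posterior Normal(-24/61, 70/671)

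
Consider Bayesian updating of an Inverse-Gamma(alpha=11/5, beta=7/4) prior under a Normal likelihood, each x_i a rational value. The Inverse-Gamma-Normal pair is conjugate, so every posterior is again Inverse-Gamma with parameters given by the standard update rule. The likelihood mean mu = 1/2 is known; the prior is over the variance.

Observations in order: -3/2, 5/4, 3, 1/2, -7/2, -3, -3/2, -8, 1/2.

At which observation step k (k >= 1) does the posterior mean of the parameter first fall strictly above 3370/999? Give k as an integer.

obs 1: x=-3/2 → posterior Inverse-Gamma(27/10, 15/4)
obs 2: x=5/4 → posterior Inverse-Gamma(16/5, 129/32)
obs 3: x=3 → posterior Inverse-Gamma(37/10, 229/32)
obs 4: x=1/2 → posterior Inverse-Gamma(21/5, 229/32)
obs 5: x=-7/2 → posterior Inverse-Gamma(47/10, 485/32)
obs 6: x=-3 → posterior Inverse-Gamma(26/5, 681/32)
obs 7: x=-3/2 → posterior Inverse-Gamma(57/10, 745/32)
obs 8: x=-8 → posterior Inverse-Gamma(31/5, 1901/32)
obs 9: x=1/2 → posterior Inverse-Gamma(67/10, 1901/32)

k = 5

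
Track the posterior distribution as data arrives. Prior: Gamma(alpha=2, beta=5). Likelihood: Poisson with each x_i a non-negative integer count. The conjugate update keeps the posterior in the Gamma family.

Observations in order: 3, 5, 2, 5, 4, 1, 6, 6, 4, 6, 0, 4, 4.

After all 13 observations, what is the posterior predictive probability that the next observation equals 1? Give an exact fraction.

obs 1: x=3 → posterior Gamma(5, 6)
obs 2: x=5 → posterior Gamma(10, 7)
obs 3: x=2 → posterior Gamma(12, 8)
obs 4: x=5 → posterior Gamma(17, 9)
obs 5: x=4 → posterior Gamma(21, 10)
obs 6: x=1 → posterior Gamma(22, 11)
obs 7: x=6 → posterior Gamma(28, 12)
obs 8: x=6 → posterior Gamma(34, 13)
obs 9: x=4 → posterior Gamma(38, 14)
obs 10: x=6 → posterior Gamma(44, 15)
obs 11: x=0 → posterior Gamma(44, 16)
obs 12: x=4 → posterior Gamma(48, 17)
obs 13: x=4 → posterior Gamma(52, 18)

9776279491483914286502210463217961731538882860491262927877965873152/59421122346247241412351458018431280568286198035505372938424006857859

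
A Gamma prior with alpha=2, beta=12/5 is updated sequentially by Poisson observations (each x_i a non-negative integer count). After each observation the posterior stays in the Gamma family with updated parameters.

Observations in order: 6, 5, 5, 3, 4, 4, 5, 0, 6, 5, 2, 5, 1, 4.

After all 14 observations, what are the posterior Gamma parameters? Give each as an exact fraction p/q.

alpha=57, beta=82/5

obs 1: x=6 → posterior Gamma(8, 17/5)
obs 2: x=5 → posterior Gamma(13, 22/5)
obs 3: x=5 → posterior Gamma(18, 27/5)
obs 4: x=3 → posterior Gamma(21, 32/5)
obs 5: x=4 → posterior Gamma(25, 37/5)
obs 6: x=4 → posterior Gamma(29, 42/5)
obs 7: x=5 → posterior Gamma(34, 47/5)
obs 8: x=0 → posterior Gamma(34, 52/5)
obs 9: x=6 → posterior Gamma(40, 57/5)
obs 10: x=5 → posterior Gamma(45, 62/5)
obs 11: x=2 → posterior Gamma(47, 67/5)
obs 12: x=5 → posterior Gamma(52, 72/5)
obs 13: x=1 → posterior Gamma(53, 77/5)
obs 14: x=4 → posterior Gamma(57, 82/5)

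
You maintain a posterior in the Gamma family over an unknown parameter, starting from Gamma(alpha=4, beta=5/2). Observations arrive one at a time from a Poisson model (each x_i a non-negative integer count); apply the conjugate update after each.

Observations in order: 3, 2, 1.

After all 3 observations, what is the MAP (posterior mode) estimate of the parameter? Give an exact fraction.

obs 1: x=3 → posterior Gamma(7, 7/2)
obs 2: x=2 → posterior Gamma(9, 9/2)
obs 3: x=1 → posterior Gamma(10, 11/2)

18/11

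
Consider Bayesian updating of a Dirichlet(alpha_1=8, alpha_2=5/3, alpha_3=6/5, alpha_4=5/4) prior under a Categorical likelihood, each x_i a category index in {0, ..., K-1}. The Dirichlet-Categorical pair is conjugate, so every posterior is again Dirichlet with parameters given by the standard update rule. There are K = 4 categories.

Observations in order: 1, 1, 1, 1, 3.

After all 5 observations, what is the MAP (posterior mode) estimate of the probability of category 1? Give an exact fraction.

280/787

obs 1: x=1 → posterior Dirichlet(8, 8/3, 6/5, 5/4)
obs 2: x=1 → posterior Dirichlet(8, 11/3, 6/5, 5/4)
obs 3: x=1 → posterior Dirichlet(8, 14/3, 6/5, 5/4)
obs 4: x=1 → posterior Dirichlet(8, 17/3, 6/5, 5/4)
obs 5: x=3 → posterior Dirichlet(8, 17/3, 6/5, 9/4)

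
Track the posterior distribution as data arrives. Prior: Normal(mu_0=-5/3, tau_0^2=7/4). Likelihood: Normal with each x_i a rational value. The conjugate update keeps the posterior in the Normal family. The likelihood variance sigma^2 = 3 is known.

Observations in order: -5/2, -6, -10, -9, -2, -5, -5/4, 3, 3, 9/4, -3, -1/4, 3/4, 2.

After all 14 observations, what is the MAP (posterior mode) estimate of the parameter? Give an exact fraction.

obs 1: x=-5/2 → posterior Normal(-75/38, 21/19)
obs 2: x=-6 → posterior Normal(-159/52, 21/26)
obs 3: x=-10 → posterior Normal(-299/66, 7/11)
obs 4: x=-9 → posterior Normal(-85/16, 21/40)
obs 5: x=-2 → posterior Normal(-453/94, 21/47)
obs 6: x=-5 → posterior Normal(-523/108, 7/18)
obs 7: x=-5/4 → posterior Normal(-1081/244, 21/61)
obs 8: x=3 → posterior Normal(-997/272, 21/68)
obs 9: x=3 → posterior Normal(-913/300, 7/25)
obs 10: x=9/4 → posterior Normal(-425/164, 21/82)
obs 11: x=-3 → posterior Normal(-467/178, 21/89)
obs 12: x=-1/4 → posterior Normal(-941/384, 7/32)
obs 13: x=3/4 → posterior Normal(-230/103, 21/103)
obs 14: x=2 → posterior Normal(-108/55, 21/110)

-108/55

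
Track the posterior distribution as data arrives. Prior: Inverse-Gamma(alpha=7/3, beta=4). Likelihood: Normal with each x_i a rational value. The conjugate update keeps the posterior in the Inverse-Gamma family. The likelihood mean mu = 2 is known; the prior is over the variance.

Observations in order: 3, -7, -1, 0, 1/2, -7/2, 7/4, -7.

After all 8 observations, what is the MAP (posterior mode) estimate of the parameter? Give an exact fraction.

obs 1: x=3 → posterior Inverse-Gamma(17/6, 9/2)
obs 2: x=-7 → posterior Inverse-Gamma(10/3, 45)
obs 3: x=-1 → posterior Inverse-Gamma(23/6, 99/2)
obs 4: x=0 → posterior Inverse-Gamma(13/3, 103/2)
obs 5: x=1/2 → posterior Inverse-Gamma(29/6, 421/8)
obs 6: x=-7/2 → posterior Inverse-Gamma(16/3, 271/4)
obs 7: x=7/4 → posterior Inverse-Gamma(35/6, 2169/32)
obs 8: x=-7 → posterior Inverse-Gamma(19/3, 3465/32)

945/64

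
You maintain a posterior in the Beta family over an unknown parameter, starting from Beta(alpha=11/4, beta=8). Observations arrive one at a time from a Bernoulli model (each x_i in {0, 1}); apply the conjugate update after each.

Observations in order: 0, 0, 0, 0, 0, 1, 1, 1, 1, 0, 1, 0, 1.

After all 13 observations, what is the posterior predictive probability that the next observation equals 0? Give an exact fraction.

obs 1: x=0 → posterior Beta(11/4, 9)
obs 2: x=0 → posterior Beta(11/4, 10)
obs 3: x=0 → posterior Beta(11/4, 11)
obs 4: x=0 → posterior Beta(11/4, 12)
obs 5: x=0 → posterior Beta(11/4, 13)
obs 6: x=1 → posterior Beta(15/4, 13)
obs 7: x=1 → posterior Beta(19/4, 13)
obs 8: x=1 → posterior Beta(23/4, 13)
obs 9: x=1 → posterior Beta(27/4, 13)
obs 10: x=0 → posterior Beta(27/4, 14)
obs 11: x=1 → posterior Beta(31/4, 14)
obs 12: x=0 → posterior Beta(31/4, 15)
obs 13: x=1 → posterior Beta(35/4, 15)

12/19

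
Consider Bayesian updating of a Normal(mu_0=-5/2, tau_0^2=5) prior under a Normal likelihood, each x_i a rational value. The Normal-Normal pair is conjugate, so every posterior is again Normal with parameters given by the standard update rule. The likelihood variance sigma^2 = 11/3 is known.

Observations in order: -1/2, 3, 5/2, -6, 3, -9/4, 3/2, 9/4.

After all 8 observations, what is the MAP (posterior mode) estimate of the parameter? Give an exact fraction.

obs 1: x=-1/2 → posterior Normal(-35/26, 55/26)
obs 2: x=3 → posterior Normal(10/41, 55/41)
obs 3: x=5/2 → posterior Normal(95/112, 55/56)
obs 4: x=-6 → posterior Normal(-85/142, 55/71)
obs 5: x=3 → posterior Normal(5/172, 55/86)
obs 6: x=-9/4 → posterior Normal(-125/404, 55/101)
obs 7: x=3/2 → posterior Normal(-35/464, 55/116)
obs 8: x=9/4 → posterior Normal(25/131, 55/131)

25/131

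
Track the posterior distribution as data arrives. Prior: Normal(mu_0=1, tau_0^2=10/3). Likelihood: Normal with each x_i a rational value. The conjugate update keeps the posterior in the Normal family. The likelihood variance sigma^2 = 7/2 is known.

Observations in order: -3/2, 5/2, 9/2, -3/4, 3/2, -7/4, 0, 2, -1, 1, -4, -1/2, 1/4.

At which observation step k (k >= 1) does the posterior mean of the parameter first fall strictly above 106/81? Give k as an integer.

k = 3

obs 1: x=-3/2 → posterior Normal(-9/41, 70/41)
obs 2: x=5/2 → posterior Normal(41/61, 70/61)
obs 3: x=9/2 → posterior Normal(131/81, 70/81)
obs 4: x=-3/4 → posterior Normal(116/101, 70/101)
obs 5: x=3/2 → posterior Normal(146/121, 70/121)
obs 6: x=-7/4 → posterior Normal(37/47, 70/141)
obs 7: x=0 → posterior Normal(111/161, 10/23)
obs 8: x=2 → posterior Normal(151/181, 70/181)
obs 9: x=-1 → posterior Normal(131/201, 70/201)
obs 10: x=1 → posterior Normal(151/221, 70/221)
obs 11: x=-4 → posterior Normal(71/241, 70/241)
obs 12: x=-1/2 → posterior Normal(61/261, 70/261)
obs 13: x=1/4 → posterior Normal(66/281, 70/281)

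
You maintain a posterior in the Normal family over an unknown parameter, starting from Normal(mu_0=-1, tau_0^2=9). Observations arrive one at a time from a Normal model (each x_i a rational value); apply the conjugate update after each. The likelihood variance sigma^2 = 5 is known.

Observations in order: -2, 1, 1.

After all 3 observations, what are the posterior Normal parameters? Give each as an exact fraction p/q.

mu_0=-5/32, tau_0^2=45/32

obs 1: x=-2 → posterior Normal(-23/14, 45/14)
obs 2: x=1 → posterior Normal(-14/23, 45/23)
obs 3: x=1 → posterior Normal(-5/32, 45/32)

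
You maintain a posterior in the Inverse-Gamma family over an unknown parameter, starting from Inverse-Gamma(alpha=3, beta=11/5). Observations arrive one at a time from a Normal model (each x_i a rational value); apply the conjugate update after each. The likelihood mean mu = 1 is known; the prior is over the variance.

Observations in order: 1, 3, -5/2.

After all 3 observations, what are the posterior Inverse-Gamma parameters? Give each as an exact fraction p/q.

alpha=9/2, beta=413/40

obs 1: x=1 → posterior Inverse-Gamma(7/2, 11/5)
obs 2: x=3 → posterior Inverse-Gamma(4, 21/5)
obs 3: x=-5/2 → posterior Inverse-Gamma(9/2, 413/40)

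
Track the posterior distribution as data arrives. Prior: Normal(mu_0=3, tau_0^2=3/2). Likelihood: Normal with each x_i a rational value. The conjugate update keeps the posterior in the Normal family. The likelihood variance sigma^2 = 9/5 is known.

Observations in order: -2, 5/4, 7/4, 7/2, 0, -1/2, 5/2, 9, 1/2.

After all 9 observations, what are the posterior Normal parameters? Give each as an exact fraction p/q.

obs 1: x=-2 → posterior Normal(8/11, 9/11)
obs 2: x=5/4 → posterior Normal(57/64, 9/16)
obs 3: x=7/4 → posterior Normal(23/21, 3/7)
obs 4: x=7/2 → posterior Normal(81/52, 9/26)
obs 5: x=0 → posterior Normal(81/62, 9/31)
obs 6: x=-1/2 → posterior Normal(19/18, 1/4)
obs 7: x=5/2 → posterior Normal(101/82, 9/41)
obs 8: x=9 → posterior Normal(191/92, 9/46)
obs 9: x=1/2 → posterior Normal(98/51, 3/17)

mu_0=98/51, tau_0^2=3/17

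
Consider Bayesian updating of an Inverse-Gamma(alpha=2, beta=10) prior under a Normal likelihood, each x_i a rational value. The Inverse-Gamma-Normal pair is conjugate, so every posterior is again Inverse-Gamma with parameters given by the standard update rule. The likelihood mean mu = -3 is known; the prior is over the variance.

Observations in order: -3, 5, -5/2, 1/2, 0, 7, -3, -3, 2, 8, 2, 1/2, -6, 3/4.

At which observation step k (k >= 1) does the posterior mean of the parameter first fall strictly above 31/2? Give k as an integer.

obs 1: x=-3 → posterior Inverse-Gamma(5/2, 10)
obs 2: x=5 → posterior Inverse-Gamma(3, 42)
obs 3: x=-5/2 → posterior Inverse-Gamma(7/2, 337/8)
obs 4: x=1/2 → posterior Inverse-Gamma(4, 193/4)
obs 5: x=0 → posterior Inverse-Gamma(9/2, 211/4)
obs 6: x=7 → posterior Inverse-Gamma(5, 411/4)
obs 7: x=-3 → posterior Inverse-Gamma(11/2, 411/4)
obs 8: x=-3 → posterior Inverse-Gamma(6, 411/4)
obs 9: x=2 → posterior Inverse-Gamma(13/2, 461/4)
obs 10: x=8 → posterior Inverse-Gamma(7, 703/4)
obs 11: x=2 → posterior Inverse-Gamma(15/2, 753/4)
obs 12: x=1/2 → posterior Inverse-Gamma(8, 1555/8)
obs 13: x=-6 → posterior Inverse-Gamma(17/2, 1591/8)
obs 14: x=3/4 → posterior Inverse-Gamma(9, 6589/32)

k = 2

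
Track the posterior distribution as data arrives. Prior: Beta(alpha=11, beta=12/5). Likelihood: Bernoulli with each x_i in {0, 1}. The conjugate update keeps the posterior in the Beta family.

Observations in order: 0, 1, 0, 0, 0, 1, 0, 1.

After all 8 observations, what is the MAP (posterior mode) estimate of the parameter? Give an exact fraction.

obs 1: x=0 → posterior Beta(11, 17/5)
obs 2: x=1 → posterior Beta(12, 17/5)
obs 3: x=0 → posterior Beta(12, 22/5)
obs 4: x=0 → posterior Beta(12, 27/5)
obs 5: x=0 → posterior Beta(12, 32/5)
obs 6: x=1 → posterior Beta(13, 32/5)
obs 7: x=0 → posterior Beta(13, 37/5)
obs 8: x=1 → posterior Beta(14, 37/5)

65/97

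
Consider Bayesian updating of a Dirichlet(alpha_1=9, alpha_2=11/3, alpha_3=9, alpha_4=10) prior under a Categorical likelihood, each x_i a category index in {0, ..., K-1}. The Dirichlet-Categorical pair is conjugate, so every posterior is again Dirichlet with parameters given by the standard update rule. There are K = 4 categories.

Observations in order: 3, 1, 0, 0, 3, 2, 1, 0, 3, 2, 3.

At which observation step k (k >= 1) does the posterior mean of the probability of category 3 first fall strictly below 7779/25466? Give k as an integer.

obs 1: x=3 → posterior Dirichlet(9, 11/3, 9, 11)
obs 2: x=1 → posterior Dirichlet(9, 14/3, 9, 11)
obs 3: x=0 → posterior Dirichlet(10, 14/3, 9, 11)
obs 4: x=0 → posterior Dirichlet(11, 14/3, 9, 11)
obs 5: x=3 → posterior Dirichlet(11, 14/3, 9, 12)
obs 6: x=2 → posterior Dirichlet(11, 14/3, 10, 12)
obs 7: x=1 → posterior Dirichlet(11, 17/3, 10, 12)
obs 8: x=0 → posterior Dirichlet(12, 17/3, 10, 12)
obs 9: x=3 → posterior Dirichlet(12, 17/3, 10, 13)
obs 10: x=2 → posterior Dirichlet(12, 17/3, 11, 13)
obs 11: x=3 → posterior Dirichlet(12, 17/3, 11, 14)

k = 8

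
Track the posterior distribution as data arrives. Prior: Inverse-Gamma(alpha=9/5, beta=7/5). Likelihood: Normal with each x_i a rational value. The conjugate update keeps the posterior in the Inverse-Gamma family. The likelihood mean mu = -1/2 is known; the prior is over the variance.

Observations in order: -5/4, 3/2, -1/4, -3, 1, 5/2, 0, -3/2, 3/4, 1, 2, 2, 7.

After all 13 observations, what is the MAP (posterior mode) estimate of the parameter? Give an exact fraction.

2633/496

obs 1: x=-5/4 → posterior Inverse-Gamma(23/10, 269/160)
obs 2: x=3/2 → posterior Inverse-Gamma(14/5, 589/160)
obs 3: x=-1/4 → posterior Inverse-Gamma(33/10, 297/80)
obs 4: x=-3 → posterior Inverse-Gamma(19/5, 547/80)
obs 5: x=1 → posterior Inverse-Gamma(43/10, 637/80)
obs 6: x=5/2 → posterior Inverse-Gamma(24/5, 997/80)
obs 7: x=0 → posterior Inverse-Gamma(53/10, 1007/80)
obs 8: x=-3/2 → posterior Inverse-Gamma(29/5, 1047/80)
obs 9: x=3/4 → posterior Inverse-Gamma(63/10, 2219/160)
obs 10: x=1 → posterior Inverse-Gamma(34/5, 2399/160)
obs 11: x=2 → posterior Inverse-Gamma(73/10, 2899/160)
obs 12: x=2 → posterior Inverse-Gamma(39/5, 3399/160)
obs 13: x=7 → posterior Inverse-Gamma(83/10, 7899/160)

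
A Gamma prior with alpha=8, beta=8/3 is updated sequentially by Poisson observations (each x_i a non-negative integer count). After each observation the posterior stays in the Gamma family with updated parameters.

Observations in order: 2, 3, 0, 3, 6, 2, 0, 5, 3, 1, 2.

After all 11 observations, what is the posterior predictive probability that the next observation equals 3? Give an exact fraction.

29389335892938001969427098595929572047814742111741875992597895/141309614237874694655793400756973544246745701714628779922423808

obs 1: x=2 → posterior Gamma(10, 11/3)
obs 2: x=3 → posterior Gamma(13, 14/3)
obs 3: x=0 → posterior Gamma(13, 17/3)
obs 4: x=3 → posterior Gamma(16, 20/3)
obs 5: x=6 → posterior Gamma(22, 23/3)
obs 6: x=2 → posterior Gamma(24, 26/3)
obs 7: x=0 → posterior Gamma(24, 29/3)
obs 8: x=5 → posterior Gamma(29, 32/3)
obs 9: x=3 → posterior Gamma(32, 35/3)
obs 10: x=1 → posterior Gamma(33, 38/3)
obs 11: x=2 → posterior Gamma(35, 41/3)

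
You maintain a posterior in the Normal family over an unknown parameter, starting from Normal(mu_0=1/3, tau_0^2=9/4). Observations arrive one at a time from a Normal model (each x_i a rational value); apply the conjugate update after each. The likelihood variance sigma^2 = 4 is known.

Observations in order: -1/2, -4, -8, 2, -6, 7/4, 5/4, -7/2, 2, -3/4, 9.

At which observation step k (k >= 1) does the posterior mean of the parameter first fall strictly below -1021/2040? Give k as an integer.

k = 2

obs 1: x=-1/2 → posterior Normal(1/30, 36/25)
obs 2: x=-4 → posterior Normal(-211/204, 18/17)
obs 3: x=-8 → posterior Normal(-643/258, 36/43)
obs 4: x=2 → posterior Normal(-535/312, 9/13)
obs 5: x=-6 → posterior Normal(-859/366, 36/61)
obs 6: x=7/4 → posterior Normal(-1529/840, 18/35)
obs 7: x=5/4 → posterior Normal(-697/474, 36/79)
obs 8: x=-7/2 → posterior Normal(-443/264, 9/22)
obs 9: x=2 → posterior Normal(-389/291, 36/97)
obs 10: x=-3/4 → posterior Normal(-1637/1272, 18/53)
obs 11: x=9 → posterior Normal(-133/276, 36/115)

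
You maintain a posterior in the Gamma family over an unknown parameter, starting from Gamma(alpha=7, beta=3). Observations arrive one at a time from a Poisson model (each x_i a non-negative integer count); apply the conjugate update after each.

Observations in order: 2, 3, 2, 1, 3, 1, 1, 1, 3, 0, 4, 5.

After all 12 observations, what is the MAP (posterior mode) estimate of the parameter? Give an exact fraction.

32/15

obs 1: x=2 → posterior Gamma(9, 4)
obs 2: x=3 → posterior Gamma(12, 5)
obs 3: x=2 → posterior Gamma(14, 6)
obs 4: x=1 → posterior Gamma(15, 7)
obs 5: x=3 → posterior Gamma(18, 8)
obs 6: x=1 → posterior Gamma(19, 9)
obs 7: x=1 → posterior Gamma(20, 10)
obs 8: x=1 → posterior Gamma(21, 11)
obs 9: x=3 → posterior Gamma(24, 12)
obs 10: x=0 → posterior Gamma(24, 13)
obs 11: x=4 → posterior Gamma(28, 14)
obs 12: x=5 → posterior Gamma(33, 15)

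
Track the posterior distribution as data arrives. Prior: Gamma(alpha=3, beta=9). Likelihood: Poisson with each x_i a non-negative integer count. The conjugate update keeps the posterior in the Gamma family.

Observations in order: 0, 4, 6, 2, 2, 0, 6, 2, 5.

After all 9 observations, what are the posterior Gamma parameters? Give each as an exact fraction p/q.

alpha=30, beta=18

obs 1: x=0 → posterior Gamma(3, 10)
obs 2: x=4 → posterior Gamma(7, 11)
obs 3: x=6 → posterior Gamma(13, 12)
obs 4: x=2 → posterior Gamma(15, 13)
obs 5: x=2 → posterior Gamma(17, 14)
obs 6: x=0 → posterior Gamma(17, 15)
obs 7: x=6 → posterior Gamma(23, 16)
obs 8: x=2 → posterior Gamma(25, 17)
obs 9: x=5 → posterior Gamma(30, 18)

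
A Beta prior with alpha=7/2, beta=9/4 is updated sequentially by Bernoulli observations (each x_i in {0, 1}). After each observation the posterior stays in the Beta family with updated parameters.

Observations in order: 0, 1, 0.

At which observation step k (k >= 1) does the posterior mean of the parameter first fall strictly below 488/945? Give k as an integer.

k = 3

obs 1: x=0 → posterior Beta(7/2, 13/4)
obs 2: x=1 → posterior Beta(9/2, 13/4)
obs 3: x=0 → posterior Beta(9/2, 17/4)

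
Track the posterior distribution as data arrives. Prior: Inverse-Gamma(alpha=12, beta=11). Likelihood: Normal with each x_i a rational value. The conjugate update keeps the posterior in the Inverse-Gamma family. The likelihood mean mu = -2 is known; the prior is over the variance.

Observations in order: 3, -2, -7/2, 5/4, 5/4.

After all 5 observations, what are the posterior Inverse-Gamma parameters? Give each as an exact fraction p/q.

obs 1: x=3 → posterior Inverse-Gamma(25/2, 47/2)
obs 2: x=-2 → posterior Inverse-Gamma(13, 47/2)
obs 3: x=-7/2 → posterior Inverse-Gamma(27/2, 197/8)
obs 4: x=5/4 → posterior Inverse-Gamma(14, 957/32)
obs 5: x=5/4 → posterior Inverse-Gamma(29/2, 563/16)

alpha=29/2, beta=563/16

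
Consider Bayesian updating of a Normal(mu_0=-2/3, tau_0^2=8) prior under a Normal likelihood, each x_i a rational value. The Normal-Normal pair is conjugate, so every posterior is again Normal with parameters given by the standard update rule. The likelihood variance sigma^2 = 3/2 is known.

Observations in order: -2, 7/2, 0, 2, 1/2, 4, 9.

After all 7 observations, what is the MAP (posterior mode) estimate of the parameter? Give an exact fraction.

54/23

obs 1: x=-2 → posterior Normal(-34/19, 24/19)
obs 2: x=7/2 → posterior Normal(22/35, 24/35)
obs 3: x=0 → posterior Normal(22/51, 8/17)
obs 4: x=2 → posterior Normal(54/67, 24/67)
obs 5: x=1/2 → posterior Normal(62/83, 24/83)
obs 6: x=4 → posterior Normal(14/11, 8/33)
obs 7: x=9 → posterior Normal(54/23, 24/115)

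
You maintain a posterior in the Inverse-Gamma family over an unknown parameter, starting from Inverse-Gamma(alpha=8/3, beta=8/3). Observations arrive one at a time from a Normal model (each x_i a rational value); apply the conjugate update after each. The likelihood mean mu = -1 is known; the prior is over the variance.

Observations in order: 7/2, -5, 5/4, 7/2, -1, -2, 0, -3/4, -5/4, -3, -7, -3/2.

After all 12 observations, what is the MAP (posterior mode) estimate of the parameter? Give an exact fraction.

obs 1: x=7/2 → posterior Inverse-Gamma(19/6, 307/24)
obs 2: x=-5 → posterior Inverse-Gamma(11/3, 499/24)
obs 3: x=5/4 → posterior Inverse-Gamma(25/6, 2239/96)
obs 4: x=7/2 → posterior Inverse-Gamma(14/3, 3211/96)
obs 5: x=-1 → posterior Inverse-Gamma(31/6, 3211/96)
obs 6: x=-2 → posterior Inverse-Gamma(17/3, 3259/96)
obs 7: x=0 → posterior Inverse-Gamma(37/6, 3307/96)
obs 8: x=-3/4 → posterior Inverse-Gamma(20/3, 1655/48)
obs 9: x=-5/4 → posterior Inverse-Gamma(43/6, 3313/96)
obs 10: x=-3 → posterior Inverse-Gamma(23/3, 3505/96)
obs 11: x=-7 → posterior Inverse-Gamma(49/6, 5233/96)
obs 12: x=-3/2 → posterior Inverse-Gamma(26/3, 5245/96)

5245/928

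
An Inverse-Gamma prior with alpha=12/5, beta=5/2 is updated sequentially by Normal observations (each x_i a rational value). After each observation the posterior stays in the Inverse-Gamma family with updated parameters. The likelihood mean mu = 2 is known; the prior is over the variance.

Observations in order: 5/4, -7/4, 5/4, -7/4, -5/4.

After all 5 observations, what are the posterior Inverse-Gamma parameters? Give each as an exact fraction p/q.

obs 1: x=5/4 → posterior Inverse-Gamma(29/10, 89/32)
obs 2: x=-7/4 → posterior Inverse-Gamma(17/5, 157/16)
obs 3: x=5/4 → posterior Inverse-Gamma(39/10, 323/32)
obs 4: x=-7/4 → posterior Inverse-Gamma(22/5, 137/8)
obs 5: x=-5/4 → posterior Inverse-Gamma(49/10, 717/32)

alpha=49/10, beta=717/32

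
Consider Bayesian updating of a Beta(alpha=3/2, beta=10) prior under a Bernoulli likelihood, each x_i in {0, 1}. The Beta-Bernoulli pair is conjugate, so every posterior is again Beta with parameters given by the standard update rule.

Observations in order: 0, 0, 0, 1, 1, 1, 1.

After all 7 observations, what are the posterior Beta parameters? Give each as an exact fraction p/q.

alpha=11/2, beta=13

obs 1: x=0 → posterior Beta(3/2, 11)
obs 2: x=0 → posterior Beta(3/2, 12)
obs 3: x=0 → posterior Beta(3/2, 13)
obs 4: x=1 → posterior Beta(5/2, 13)
obs 5: x=1 → posterior Beta(7/2, 13)
obs 6: x=1 → posterior Beta(9/2, 13)
obs 7: x=1 → posterior Beta(11/2, 13)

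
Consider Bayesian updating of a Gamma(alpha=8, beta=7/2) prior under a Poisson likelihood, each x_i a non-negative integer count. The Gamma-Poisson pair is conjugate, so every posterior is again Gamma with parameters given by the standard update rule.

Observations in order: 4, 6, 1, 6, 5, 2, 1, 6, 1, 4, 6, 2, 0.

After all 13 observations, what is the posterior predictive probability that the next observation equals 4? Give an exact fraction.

10016114321147234236737236534829728287572935259691134632047575576328038394070304415536/58727360142237059369909979941093057878592818444041245840026022051461040973663330078125

obs 1: x=4 → posterior Gamma(12, 9/2)
obs 2: x=6 → posterior Gamma(18, 11/2)
obs 3: x=1 → posterior Gamma(19, 13/2)
obs 4: x=6 → posterior Gamma(25, 15/2)
obs 5: x=5 → posterior Gamma(30, 17/2)
obs 6: x=2 → posterior Gamma(32, 19/2)
obs 7: x=1 → posterior Gamma(33, 21/2)
obs 8: x=6 → posterior Gamma(39, 23/2)
obs 9: x=1 → posterior Gamma(40, 25/2)
obs 10: x=4 → posterior Gamma(44, 27/2)
obs 11: x=6 → posterior Gamma(50, 29/2)
obs 12: x=2 → posterior Gamma(52, 31/2)
obs 13: x=0 → posterior Gamma(52, 33/2)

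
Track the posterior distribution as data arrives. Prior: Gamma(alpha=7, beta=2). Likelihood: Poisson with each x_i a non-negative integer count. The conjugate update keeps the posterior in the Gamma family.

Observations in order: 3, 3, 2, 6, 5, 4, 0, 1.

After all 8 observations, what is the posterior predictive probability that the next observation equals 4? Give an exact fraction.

42160000000000000000000000000000000/255476698618765889551019445759400441

obs 1: x=3 → posterior Gamma(10, 3)
obs 2: x=3 → posterior Gamma(13, 4)
obs 3: x=2 → posterior Gamma(15, 5)
obs 4: x=6 → posterior Gamma(21, 6)
obs 5: x=5 → posterior Gamma(26, 7)
obs 6: x=4 → posterior Gamma(30, 8)
obs 7: x=0 → posterior Gamma(30, 9)
obs 8: x=1 → posterior Gamma(31, 10)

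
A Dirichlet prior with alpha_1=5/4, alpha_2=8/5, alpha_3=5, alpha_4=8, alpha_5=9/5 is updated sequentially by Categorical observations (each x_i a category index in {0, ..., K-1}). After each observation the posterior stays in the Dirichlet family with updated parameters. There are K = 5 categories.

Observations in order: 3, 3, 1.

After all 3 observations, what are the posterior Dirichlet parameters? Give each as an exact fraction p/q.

alpha_1=5/4, alpha_2=13/5, alpha_3=5, alpha_4=10, alpha_5=9/5

obs 1: x=3 → posterior Dirichlet(5/4, 8/5, 5, 9, 9/5)
obs 2: x=3 → posterior Dirichlet(5/4, 8/5, 5, 10, 9/5)
obs 3: x=1 → posterior Dirichlet(5/4, 13/5, 5, 10, 9/5)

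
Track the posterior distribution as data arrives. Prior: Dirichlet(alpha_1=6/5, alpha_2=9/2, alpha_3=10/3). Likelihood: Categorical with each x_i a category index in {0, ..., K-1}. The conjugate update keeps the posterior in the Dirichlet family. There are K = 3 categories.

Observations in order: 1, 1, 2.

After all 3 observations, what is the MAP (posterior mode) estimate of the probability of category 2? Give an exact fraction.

100/271

obs 1: x=1 → posterior Dirichlet(6/5, 11/2, 10/3)
obs 2: x=1 → posterior Dirichlet(6/5, 13/2, 10/3)
obs 3: x=2 → posterior Dirichlet(6/5, 13/2, 13/3)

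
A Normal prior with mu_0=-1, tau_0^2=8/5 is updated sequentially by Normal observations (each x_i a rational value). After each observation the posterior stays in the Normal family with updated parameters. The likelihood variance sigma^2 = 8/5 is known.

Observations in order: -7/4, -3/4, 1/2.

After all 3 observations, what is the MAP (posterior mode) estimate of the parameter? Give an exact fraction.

obs 1: x=-7/4 → posterior Normal(-11/8, 4/5)
obs 2: x=-3/4 → posterior Normal(-7/6, 8/15)
obs 3: x=1/2 → posterior Normal(-3/4, 2/5)

-3/4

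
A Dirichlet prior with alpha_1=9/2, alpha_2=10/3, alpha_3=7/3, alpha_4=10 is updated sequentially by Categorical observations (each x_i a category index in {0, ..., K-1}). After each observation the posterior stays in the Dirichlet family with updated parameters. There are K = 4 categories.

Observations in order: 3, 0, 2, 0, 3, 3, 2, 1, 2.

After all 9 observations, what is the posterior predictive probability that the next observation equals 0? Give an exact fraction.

obs 1: x=3 → posterior Dirichlet(9/2, 10/3, 7/3, 11)
obs 2: x=0 → posterior Dirichlet(11/2, 10/3, 7/3, 11)
obs 3: x=2 → posterior Dirichlet(11/2, 10/3, 10/3, 11)
obs 4: x=0 → posterior Dirichlet(13/2, 10/3, 10/3, 11)
obs 5: x=3 → posterior Dirichlet(13/2, 10/3, 10/3, 12)
obs 6: x=3 → posterior Dirichlet(13/2, 10/3, 10/3, 13)
obs 7: x=2 → posterior Dirichlet(13/2, 10/3, 13/3, 13)
obs 8: x=1 → posterior Dirichlet(13/2, 13/3, 13/3, 13)
obs 9: x=2 → posterior Dirichlet(13/2, 13/3, 16/3, 13)

39/175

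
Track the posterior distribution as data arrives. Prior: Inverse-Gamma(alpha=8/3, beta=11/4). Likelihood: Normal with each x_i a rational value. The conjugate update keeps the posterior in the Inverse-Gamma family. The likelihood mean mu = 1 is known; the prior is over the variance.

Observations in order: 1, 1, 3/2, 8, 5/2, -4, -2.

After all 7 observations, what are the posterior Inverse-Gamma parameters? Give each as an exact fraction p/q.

alpha=37/6, beta=91/2

obs 1: x=1 → posterior Inverse-Gamma(19/6, 11/4)
obs 2: x=1 → posterior Inverse-Gamma(11/3, 11/4)
obs 3: x=3/2 → posterior Inverse-Gamma(25/6, 23/8)
obs 4: x=8 → posterior Inverse-Gamma(14/3, 219/8)
obs 5: x=5/2 → posterior Inverse-Gamma(31/6, 57/2)
obs 6: x=-4 → posterior Inverse-Gamma(17/3, 41)
obs 7: x=-2 → posterior Inverse-Gamma(37/6, 91/2)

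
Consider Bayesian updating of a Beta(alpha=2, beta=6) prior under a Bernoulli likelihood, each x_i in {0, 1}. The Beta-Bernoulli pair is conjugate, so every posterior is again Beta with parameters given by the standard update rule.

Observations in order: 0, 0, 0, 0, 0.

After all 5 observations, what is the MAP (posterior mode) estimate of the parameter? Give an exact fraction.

obs 1: x=0 → posterior Beta(2, 7)
obs 2: x=0 → posterior Beta(2, 8)
obs 3: x=0 → posterior Beta(2, 9)
obs 4: x=0 → posterior Beta(2, 10)
obs 5: x=0 → posterior Beta(2, 11)

1/11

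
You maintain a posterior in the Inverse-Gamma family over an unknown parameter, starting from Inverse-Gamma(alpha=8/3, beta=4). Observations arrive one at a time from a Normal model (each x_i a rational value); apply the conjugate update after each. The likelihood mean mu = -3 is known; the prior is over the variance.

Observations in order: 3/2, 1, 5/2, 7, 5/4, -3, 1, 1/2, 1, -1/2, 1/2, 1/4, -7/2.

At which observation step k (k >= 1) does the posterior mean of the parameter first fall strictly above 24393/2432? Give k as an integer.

k = 3

obs 1: x=3/2 → posterior Inverse-Gamma(19/6, 113/8)
obs 2: x=1 → posterior Inverse-Gamma(11/3, 177/8)
obs 3: x=5/2 → posterior Inverse-Gamma(25/6, 149/4)
obs 4: x=7 → posterior Inverse-Gamma(14/3, 349/4)
obs 5: x=5/4 → posterior Inverse-Gamma(31/6, 3081/32)
obs 6: x=-3 → posterior Inverse-Gamma(17/3, 3081/32)
obs 7: x=1 → posterior Inverse-Gamma(37/6, 3337/32)
obs 8: x=1/2 → posterior Inverse-Gamma(20/3, 3533/32)
obs 9: x=1 → posterior Inverse-Gamma(43/6, 3789/32)
obs 10: x=-1/2 → posterior Inverse-Gamma(23/3, 3889/32)
obs 11: x=1/2 → posterior Inverse-Gamma(49/6, 4085/32)
obs 12: x=1/4 → posterior Inverse-Gamma(26/3, 2127/16)
obs 13: x=-7/2 → posterior Inverse-Gamma(55/6, 2129/16)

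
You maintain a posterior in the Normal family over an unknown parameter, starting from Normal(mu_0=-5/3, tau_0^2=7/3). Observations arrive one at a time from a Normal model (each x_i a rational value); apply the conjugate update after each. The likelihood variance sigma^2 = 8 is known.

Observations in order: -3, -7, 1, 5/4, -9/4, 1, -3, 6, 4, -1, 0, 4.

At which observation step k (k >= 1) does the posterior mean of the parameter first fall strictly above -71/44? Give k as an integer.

k = 6

obs 1: x=-3 → posterior Normal(-61/31, 56/31)
obs 2: x=-7 → posterior Normal(-55/19, 28/19)
obs 3: x=1 → posterior Normal(-103/45, 56/45)
obs 4: x=5/4 → posterior Normal(-29/16, 14/13)
obs 5: x=-9/4 → posterior Normal(-110/59, 56/59)
obs 6: x=1 → posterior Normal(-103/66, 28/33)
obs 7: x=-3 → posterior Normal(-124/73, 56/73)
obs 8: x=6 → posterior Normal(-41/40, 7/10)
obs 9: x=4 → posterior Normal(-18/29, 56/87)
obs 10: x=-1 → posterior Normal(-61/94, 28/47)
obs 11: x=0 → posterior Normal(-61/101, 56/101)
obs 12: x=4 → posterior Normal(-11/36, 14/27)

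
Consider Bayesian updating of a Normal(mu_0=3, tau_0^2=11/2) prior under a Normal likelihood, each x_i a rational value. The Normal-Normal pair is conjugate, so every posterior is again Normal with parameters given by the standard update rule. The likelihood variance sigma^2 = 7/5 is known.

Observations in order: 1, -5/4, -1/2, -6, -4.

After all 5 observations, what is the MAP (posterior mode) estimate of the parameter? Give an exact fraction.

-2197/1156

obs 1: x=1 → posterior Normal(97/69, 77/69)
obs 2: x=-5/4 → posterior Normal(113/496, 77/124)
obs 3: x=-1/2 → posterior Normal(3/716, 77/179)
obs 4: x=-6 → posterior Normal(-439/312, 77/234)
obs 5: x=-4 → posterior Normal(-2197/1156, 77/289)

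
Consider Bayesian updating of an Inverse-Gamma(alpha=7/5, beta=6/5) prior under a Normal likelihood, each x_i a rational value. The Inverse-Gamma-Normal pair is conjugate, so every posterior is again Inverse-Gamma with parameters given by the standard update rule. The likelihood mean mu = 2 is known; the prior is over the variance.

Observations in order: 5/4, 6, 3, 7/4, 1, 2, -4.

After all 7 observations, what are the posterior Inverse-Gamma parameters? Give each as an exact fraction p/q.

obs 1: x=5/4 → posterior Inverse-Gamma(19/10, 237/160)
obs 2: x=6 → posterior Inverse-Gamma(12/5, 1517/160)
obs 3: x=3 → posterior Inverse-Gamma(29/10, 1597/160)
obs 4: x=7/4 → posterior Inverse-Gamma(17/5, 801/80)
obs 5: x=1 → posterior Inverse-Gamma(39/10, 841/80)
obs 6: x=2 → posterior Inverse-Gamma(22/5, 841/80)
obs 7: x=-4 → posterior Inverse-Gamma(49/10, 2281/80)

alpha=49/10, beta=2281/80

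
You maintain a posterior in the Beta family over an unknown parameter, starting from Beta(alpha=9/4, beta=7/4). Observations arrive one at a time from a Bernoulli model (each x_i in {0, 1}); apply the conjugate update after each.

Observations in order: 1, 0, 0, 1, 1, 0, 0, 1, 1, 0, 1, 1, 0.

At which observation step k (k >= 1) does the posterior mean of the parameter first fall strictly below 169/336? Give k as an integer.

obs 1: x=1 → posterior Beta(13/4, 7/4)
obs 2: x=0 → posterior Beta(13/4, 11/4)
obs 3: x=0 → posterior Beta(13/4, 15/4)
obs 4: x=1 → posterior Beta(17/4, 15/4)
obs 5: x=1 → posterior Beta(21/4, 15/4)
obs 6: x=0 → posterior Beta(21/4, 19/4)
obs 7: x=0 → posterior Beta(21/4, 23/4)
obs 8: x=1 → posterior Beta(25/4, 23/4)
obs 9: x=1 → posterior Beta(29/4, 23/4)
obs 10: x=0 → posterior Beta(29/4, 27/4)
obs 11: x=1 → posterior Beta(33/4, 27/4)
obs 12: x=1 → posterior Beta(37/4, 27/4)
obs 13: x=0 → posterior Beta(37/4, 31/4)

k = 3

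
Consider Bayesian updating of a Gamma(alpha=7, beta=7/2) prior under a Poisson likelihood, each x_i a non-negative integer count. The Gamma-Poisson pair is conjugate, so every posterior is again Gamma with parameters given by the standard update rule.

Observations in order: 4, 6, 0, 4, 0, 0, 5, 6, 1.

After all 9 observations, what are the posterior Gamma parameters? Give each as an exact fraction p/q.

obs 1: x=4 → posterior Gamma(11, 9/2)
obs 2: x=6 → posterior Gamma(17, 11/2)
obs 3: x=0 → posterior Gamma(17, 13/2)
obs 4: x=4 → posterior Gamma(21, 15/2)
obs 5: x=0 → posterior Gamma(21, 17/2)
obs 6: x=0 → posterior Gamma(21, 19/2)
obs 7: x=5 → posterior Gamma(26, 21/2)
obs 8: x=6 → posterior Gamma(32, 23/2)
obs 9: x=1 → posterior Gamma(33, 25/2)

alpha=33, beta=25/2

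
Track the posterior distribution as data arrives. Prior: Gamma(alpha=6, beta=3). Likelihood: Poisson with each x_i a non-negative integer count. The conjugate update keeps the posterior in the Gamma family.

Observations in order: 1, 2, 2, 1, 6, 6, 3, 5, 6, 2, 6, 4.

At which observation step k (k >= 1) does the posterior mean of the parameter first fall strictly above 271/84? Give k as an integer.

obs 1: x=1 → posterior Gamma(7, 4)
obs 2: x=2 → posterior Gamma(9, 5)
obs 3: x=2 → posterior Gamma(11, 6)
obs 4: x=1 → posterior Gamma(12, 7)
obs 5: x=6 → posterior Gamma(18, 8)
obs 6: x=6 → posterior Gamma(24, 9)
obs 7: x=3 → posterior Gamma(27, 10)
obs 8: x=5 → posterior Gamma(32, 11)
obs 9: x=6 → posterior Gamma(38, 12)
obs 10: x=2 → posterior Gamma(40, 13)
obs 11: x=6 → posterior Gamma(46, 14)
obs 12: x=4 → posterior Gamma(50, 15)

k = 11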